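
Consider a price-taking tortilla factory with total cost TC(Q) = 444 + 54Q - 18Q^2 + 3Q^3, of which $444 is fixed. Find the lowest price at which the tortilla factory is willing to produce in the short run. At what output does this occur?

$27 per unit, at Q = 3

Short-run supply begins at min AVC. From VC = 54Q - 18Q^2 + 3Q^3, AVC = 54 - 18Q + 3Q^2.
dAVC/dQ = -18 + 6Q = 0 gives Q = 3. min AVC = 54 - 18·3 + 3·3^2 = 27.
So the shutdown price is $27.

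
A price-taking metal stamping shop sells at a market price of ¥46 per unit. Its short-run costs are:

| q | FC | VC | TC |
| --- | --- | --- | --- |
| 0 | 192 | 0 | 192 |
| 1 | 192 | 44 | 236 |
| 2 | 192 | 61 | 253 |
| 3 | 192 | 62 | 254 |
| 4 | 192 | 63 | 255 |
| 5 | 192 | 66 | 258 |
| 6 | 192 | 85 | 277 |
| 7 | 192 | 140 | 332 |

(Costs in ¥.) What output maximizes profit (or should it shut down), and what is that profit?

q = 6; profit = -¥1

Profit at each row (π = 46q − TC): q=0: -192; q=1: -190; q=2: -161; q=3: -116; q=4: -71; q=5: -28; q=6: -1; q=7: -10.
Profit is maximized at q = 6. AVC there is 85/6 = ¥14.17 ≤ P, so producing beats shutting down (which would give -¥192).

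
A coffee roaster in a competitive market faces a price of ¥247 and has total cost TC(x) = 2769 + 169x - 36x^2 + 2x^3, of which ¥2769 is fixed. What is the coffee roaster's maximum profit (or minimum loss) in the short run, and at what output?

AVC = 169 - 36x + 2x^2; min AVC = ¥7 at x = 9. Since P = ¥247 ≥ min AVC, the firm produces.
MC = 169 - 72x + 6x^2. Setting P = MC and taking the root on the rising branch gives x* = 13.
TR = 247·13 = 3211. TC = 2769 + 507 = 3276. Profit = 3211 − 3276 = -¥65.
That loss of ¥65 beats the ¥2769 the firm would lose by shutting down; producing recovers ¥2704 of fixed cost.

Profit = -¥65 at x = 13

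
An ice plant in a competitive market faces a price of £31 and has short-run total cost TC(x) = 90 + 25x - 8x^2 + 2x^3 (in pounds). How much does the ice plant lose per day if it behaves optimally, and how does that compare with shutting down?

AVC = 25 - 8x + 2x^2 has its minimum £17 at x = 2; price £31 clears that bar, so the firm operates.
MC = 25 - 16x + 6x^2. Setting P = MC and taking the root on the rising branch gives x* = 3.
TR = 31·3 = 93. TC = 90 + 57 = 147. Profit = 93 − 147 = -£54.
Shutting down would mean losing the fixed cost of £90, so operating at a loss of £54 is better by £36.

Profit = -£54 at x = 3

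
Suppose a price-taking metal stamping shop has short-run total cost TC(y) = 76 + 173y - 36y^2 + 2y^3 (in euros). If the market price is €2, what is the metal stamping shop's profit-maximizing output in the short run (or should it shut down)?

Shut down

From TC, MC = TC'(y) = 173 - 72y + 6y^2 and AVC = VC/y = 173 - 36y + 2y^2.
The AVC parabola has its vertex at y = 36/4 = 9, where AVC = 173 - 36·9 + 2·9^2 = €11.
With P < min AVC (€2 < €11), every unit sold adds to the loss.
The firm minimizes its loss by shutting down and losing only its fixed cost of €76.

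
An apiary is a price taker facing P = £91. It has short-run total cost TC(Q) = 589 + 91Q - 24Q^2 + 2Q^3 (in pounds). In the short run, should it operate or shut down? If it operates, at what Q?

Produce at Q = 8

Strip out fixed cost: VC = 91Q - 24Q^2 + 2Q^3. Then AVC = 91 - 24Q + 2Q^2 and MC = 91 - 48Q + 6Q^2.
AVC is minimized where dAVC/dQ = -24 + 4Q = 0, at Q = 6; min AVC = 91 - 24·6 + 2·6^2 = £19.
Because £91 ≥ £19, revenue can cover variable cost; the firm operates.
P = MC gives -48Q + 6Q^2 = 0, with roots 0 and 8. Take the larger (rising MC): Q* = 8.
Check: AVC at Q = 8 is £27 ≤ P, so revenue covers variable cost.
Profit = P·Q − TC = 91·8 − 805 = -£77, a loss, but smaller than the £589 fixed cost the firm would lose by shutting down.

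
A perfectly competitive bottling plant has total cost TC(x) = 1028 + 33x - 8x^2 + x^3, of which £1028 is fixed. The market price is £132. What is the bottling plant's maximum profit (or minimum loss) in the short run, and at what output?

Profit = -£218 at x = 9

AVC = 33 - 8x + x^2 has its minimum £17 at x = 4; price £132 clears that bar, so the firm operates.
With MC = 33 - 16x + 3x^2, P = MC on the upward-sloping part at x* = 9.
TR = 132·9 = 1188. TC = 1028 + 378 = 1406. Profit = 1188 − 1406 = -£218.
That loss of £218 beats the £1028 the firm would lose by shutting down; producing recovers £810 of fixed cost.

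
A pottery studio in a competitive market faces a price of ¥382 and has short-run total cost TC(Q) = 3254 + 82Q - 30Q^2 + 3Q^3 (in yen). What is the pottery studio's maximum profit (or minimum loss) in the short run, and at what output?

Profit = -¥254 at Q = 10

AVC = 82 - 30Q + 3Q^2 has its minimum ¥7 at Q = 5; price ¥382 clears that bar, so the firm operates.
With MC = 82 - 60Q + 9Q^2, P = MC on the upward-sloping part at Q* = 10.
TR = 382·10 = 3820. TC = 3254 + 820 = 4074. Profit = 3820 − 4074 = -¥254.
By producing, the firm covers all variable cost plus ¥3000 of fixed cost; shutting down would lose the full ¥3254.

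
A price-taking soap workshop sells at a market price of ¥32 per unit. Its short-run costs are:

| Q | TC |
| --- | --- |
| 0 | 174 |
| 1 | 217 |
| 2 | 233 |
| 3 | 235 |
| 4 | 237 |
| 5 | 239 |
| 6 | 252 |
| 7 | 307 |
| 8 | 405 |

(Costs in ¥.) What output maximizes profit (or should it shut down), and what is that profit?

Profit at each row (π = 32Q − TC): Q=0: -174; Q=1: -185; Q=2: -169; Q=3: -139; Q=4: -109; Q=5: -79; Q=6: -60; Q=7: -83; Q=8: -149.
Profit is maximized at Q = 6. AVC there is 78/6 = ¥13 ≤ P, so producing beats shutting down (which would give -¥174).

Q = 6; profit = -¥60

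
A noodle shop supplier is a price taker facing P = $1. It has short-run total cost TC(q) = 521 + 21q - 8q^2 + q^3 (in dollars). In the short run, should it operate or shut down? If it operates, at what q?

Strip out fixed cost: VC = 21q - 8q^2 + q^3. Then AVC = 21 - 8q + q^2 and MC = 21 - 16q + 3q^2.
AVC hits its minimum where MC = AVC, at q = 4, giving min AVC = 21 - 8·4 + 4^2 = $5.
Since P = $1 < min AVC = $5, price fails to cover variable cost at any output.
The firm minimizes its loss by shutting down and losing only its fixed cost of $521.

Shut down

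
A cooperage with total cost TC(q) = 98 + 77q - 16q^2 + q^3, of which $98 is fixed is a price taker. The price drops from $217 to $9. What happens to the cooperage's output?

MC = 77 - 32q + 3q^2; the shutdown threshold is min AVC = $13 (at q = 8).
With P = $217 above the shutdown price, P = MC gives q = 14.
At P = $9 < min AVC = $13, price no longer covers variable cost at any output, so the firm shuts down: q = 0.

Output falls from 14 to 0 (the firm shuts down)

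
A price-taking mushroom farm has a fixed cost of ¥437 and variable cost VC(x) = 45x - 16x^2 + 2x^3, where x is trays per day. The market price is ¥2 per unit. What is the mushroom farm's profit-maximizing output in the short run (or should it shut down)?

Shut down

Strip out fixed cost: VC = 45x - 16x^2 + 2x^3. Then AVC = 45 - 16x + 2x^2 and MC = 45 - 32x + 6x^2.
The AVC parabola has its vertex at x = 16/4 = 4, where AVC = 45 - 16·4 + 2·4^2 = ¥13.
Since P = ¥2 < min AVC = ¥13, price fails to cover variable cost at any output.
The firm minimizes its loss by shutting down and losing only its fixed cost of ¥437.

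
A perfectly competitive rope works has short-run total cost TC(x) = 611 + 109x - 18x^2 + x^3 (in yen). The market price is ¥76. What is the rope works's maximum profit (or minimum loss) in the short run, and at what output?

AVC = 109 - 18x + x^2; min AVC = ¥28 at x = 9. Since P = ¥76 ≥ min AVC, the firm produces.
With MC = 109 - 36x + 3x^2, P = MC on the upward-sloping part at x* = 11.
TR = 76·11 = 836. TC = 611 + 352 = 963. Profit = 836 − 963 = -¥127.
That loss of ¥127 beats the ¥611 the firm would lose by shutting down; producing recovers ¥484 of fixed cost.

Profit = -¥127 at x = 11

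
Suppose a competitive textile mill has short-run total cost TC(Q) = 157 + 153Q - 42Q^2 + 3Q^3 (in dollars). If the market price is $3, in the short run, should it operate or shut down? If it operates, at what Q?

From TC, MC = TC'(Q) = 153 - 84Q + 9Q^2 and AVC = VC/Q = 153 - 42Q + 3Q^2.
AVC hits its minimum where MC = AVC, at Q = 7, giving min AVC = 153 - 42·7 + 3·7^2 = $6.
Since P = $3 < min AVC = $6, price fails to cover variable cost at any output.
Best response: produce nothing and absorb the $157 fixed cost.

Shut down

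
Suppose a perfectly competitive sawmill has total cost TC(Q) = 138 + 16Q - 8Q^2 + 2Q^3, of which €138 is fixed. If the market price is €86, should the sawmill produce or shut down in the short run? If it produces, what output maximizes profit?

Produce at Q = 5

Variable cost is VC = 16Q - 8Q^2 + 2Q^3, so AVC = VC/Q = 16 - 8Q + 2Q^2 and MC = dTC/dQ = 16 - 16Q + 6Q^2.
The AVC parabola has its vertex at Q = 8/4 = 2, where AVC = 16 - 8·2 + 2·2^2 = €8.
Since P = €86 ≥ min AVC = €8, price covers variable cost and the firm should produce.
Set P = MC: 86 = 16 - 16Q + 6Q^2 → -70 - 16Q + 6Q^2 = 0. The roots are Q = -7/3 and Q = 5; the profit-maximizing output is on the rising part of MC, so Q* = 5.
Check: AVC at Q = 5 is €26 ≤ P, so revenue covers variable cost.
Profit = P·Q − TC = 86·5 − 268 = €162.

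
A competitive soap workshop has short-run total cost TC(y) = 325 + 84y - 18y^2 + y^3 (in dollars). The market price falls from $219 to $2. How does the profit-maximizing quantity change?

AVC = 84 - 18y + y^2, minimized at y = 9 where min AVC = $3. MC = 84 - 36y + 3y^2.
With P = $219 above the shutdown price, P = MC gives y = 15.
At P = $2 < min AVC = $3, price no longer covers variable cost at any output, so the firm shuts down: y = 0.

Output falls from 15 to 0 (the firm shuts down)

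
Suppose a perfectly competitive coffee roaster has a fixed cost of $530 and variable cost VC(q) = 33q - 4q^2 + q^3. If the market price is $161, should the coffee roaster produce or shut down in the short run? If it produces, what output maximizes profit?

Strip out fixed cost: VC = 33q - 4q^2 + q^3. Then AVC = 33 - 4q + q^2 and MC = 33 - 8q + 3q^2.
AVC is minimized where dAVC/dq = -4 + 2q = 0, at q = 2; min AVC = 33 - 4·2 + 2^2 = $29.
P = $161 exceeds min AVC = $29, so the firm stays open.
P = MC gives -128 - 8q + 3q^2 = 0, with roots -16/3 and 8. Take the larger (rising MC): q* = 8.
Check: AVC at q = 8 is $65 ≤ P, so revenue covers variable cost.
Profit = P·q − TC = 161·8 − 1050 = $238.

Produce at q = 8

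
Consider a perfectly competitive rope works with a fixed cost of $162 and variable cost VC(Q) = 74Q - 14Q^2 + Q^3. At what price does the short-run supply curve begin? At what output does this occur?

The shutdown price is the minimum of AVC. VC = 74Q - 14Q^2 + Q^3, so AVC = 74 - 14Q + Q^2.
dAVC/dQ = -14 + 2Q = 0 gives Q = 7. min AVC = 74 - 14·7 + 7^2 = 25.
So the shutdown price is $25.

$25 per unit, at Q = 7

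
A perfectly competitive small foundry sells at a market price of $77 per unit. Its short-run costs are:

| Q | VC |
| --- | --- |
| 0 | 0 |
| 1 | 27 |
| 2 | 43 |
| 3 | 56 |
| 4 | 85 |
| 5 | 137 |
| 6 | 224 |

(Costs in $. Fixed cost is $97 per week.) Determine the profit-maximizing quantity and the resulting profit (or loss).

Q = 5; profit = $151

Profit at each row (π = 77Q − TC): Q=0: -97; Q=1: -47; Q=2: 14; Q=3: 78; Q=4: 126; Q=5: 151; Q=6: 141.
Profit is maximized at Q = 5. AVC there is 137/5 = $27.40 ≤ P, so producing beats shutting down (which would give -$97).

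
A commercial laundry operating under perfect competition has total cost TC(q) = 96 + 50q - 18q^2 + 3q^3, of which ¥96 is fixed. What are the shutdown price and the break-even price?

Shutdown price = min AVC. AVC = 50 - 18q + 3q^2, with vertex at q = 3 and minimum ¥23.
ATC = 96/q + 50 - 18q + 3q^2. Setting dATC/dq = −96/q^2 − 18 + 6q = 0 gives q = 4 (since 6·4^3 − 18·4^2 = 96).
min ATC = 96/4 + 50 − 18·4 + 3·4^2 = ¥50. That is the break-even price.
Between these two prices the firm operates at a loss; above ¥50 it earns a profit.

Shutdown price = ¥23; break-even price = ¥50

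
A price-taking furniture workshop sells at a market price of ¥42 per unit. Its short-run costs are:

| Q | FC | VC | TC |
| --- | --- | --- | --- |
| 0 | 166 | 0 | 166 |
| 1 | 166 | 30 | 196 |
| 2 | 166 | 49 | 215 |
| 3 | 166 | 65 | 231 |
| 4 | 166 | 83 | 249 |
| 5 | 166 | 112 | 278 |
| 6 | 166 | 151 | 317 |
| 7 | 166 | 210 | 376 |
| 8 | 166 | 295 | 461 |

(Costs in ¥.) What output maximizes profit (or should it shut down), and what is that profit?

Compute π = P·Q − TC at each output: Q=0: -166; Q=1: -154; Q=2: -131; Q=3: -105; Q=4: -81; Q=5: -68; Q=6: -65; Q=7: -82; Q=8: -125.
Profit is maximized at Q = 6. AVC there is 151/6 = ¥25.17 ≤ P, so producing beats shutting down (which would give -¥166).

Q = 6; profit = -¥65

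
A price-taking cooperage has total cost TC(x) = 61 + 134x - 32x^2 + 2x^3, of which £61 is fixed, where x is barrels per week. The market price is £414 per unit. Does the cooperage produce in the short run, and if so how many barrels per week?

From TC, MC = TC'(x) = 134 - 64x + 6x^2 and AVC = VC/x = 134 - 32x + 2x^2.
AVC is minimized where dAVC/dx = -32 + 4x = 0, at x = 8; min AVC = 134 - 32·8 + 2·8^2 = £6.
Because £414 ≥ £6, revenue can cover variable cost; the firm operates.
P = MC gives -280 - 64x + 6x^2 = 0, with roots -10/3 and 14. Take the larger (rising MC): x* = 14.
Check: AVC at x = 14 is £78 ≤ P, so revenue covers variable cost.
Profit = P·x − TC = 414·14 − 1153 = £4643.

Produce at x = 14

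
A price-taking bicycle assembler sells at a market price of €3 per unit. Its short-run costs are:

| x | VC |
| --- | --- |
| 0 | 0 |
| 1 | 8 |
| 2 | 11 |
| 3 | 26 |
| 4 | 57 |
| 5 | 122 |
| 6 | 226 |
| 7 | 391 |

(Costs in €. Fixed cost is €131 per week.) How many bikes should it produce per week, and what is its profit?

x = 0 (shut down); profit = -€131

Tabulate TR − TC: x=0: -131; x=1: -136; x=2: -136; x=3: -148; x=4: -176; x=5: -238; x=6: -339; x=7: -501.
Profit is highest at x = 0. Equivalently, the lowest AVC in the table is 11/2 ≈ €5.50 at x = 2, and P = €3 falls below it — price never covers variable cost, so the firm shuts down and loses only its fixed cost.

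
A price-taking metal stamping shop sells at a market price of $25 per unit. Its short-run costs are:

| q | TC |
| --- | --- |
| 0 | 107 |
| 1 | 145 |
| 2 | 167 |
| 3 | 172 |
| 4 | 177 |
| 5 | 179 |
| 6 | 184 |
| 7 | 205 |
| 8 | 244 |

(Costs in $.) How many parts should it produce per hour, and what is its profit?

q = 7; profit = -$30

Tabulate TR − TC: q=0: -107; q=1: -120; q=2: -117; q=3: -97; q=4: -77; q=5: -54; q=6: -34; q=7: -30; q=8: -44.
Profit is maximized at q = 7. AVC there is 98/7 = $14 ≤ P, so producing beats shutting down (which would give -$107).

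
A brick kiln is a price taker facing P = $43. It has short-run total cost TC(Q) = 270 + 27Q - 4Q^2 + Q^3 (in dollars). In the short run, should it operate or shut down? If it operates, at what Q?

Produce at Q = 4

From TC, MC = TC'(Q) = 27 - 8Q + 3Q^2 and AVC = VC/Q = 27 - 4Q + Q^2.
AVC hits its minimum where MC = AVC, at Q = 2, giving min AVC = 27 - 4·2 + 2^2 = $23.
P = $43 exceeds min AVC = $23, so the firm stays open.
Set P = MC: 43 = 27 - 8Q + 3Q^2 → -16 - 8Q + 3Q^2 = 0. The roots are Q = -4/3 and Q = 4; the profit-maximizing output is on the rising part of MC, so Q* = 4.
Check: AVC at Q = 4 is $27 ≤ P, so revenue covers variable cost.
Profit = P·Q − TC = 43·4 − 378 = -$206, a loss, but smaller than the $270 fixed cost the firm would lose by shutting down.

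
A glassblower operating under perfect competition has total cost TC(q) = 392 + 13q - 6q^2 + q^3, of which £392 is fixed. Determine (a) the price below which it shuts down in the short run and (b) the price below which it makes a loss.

Shutdown price = £4; break-even price = £76

AVC = 13 - 6q + q^2; minimized at q = 3, giving min AVC = £4. That is the shutdown price.
ATC = 392/q + 13 - 6q + q^2. Setting dATC/dq = −392/q^2 − 6 + 2q = 0 gives q = 7 (since 2·7^3 − 6·7^2 = 392).
min ATC = 392/7 + 13 − 6·7 + 7^2 = £76. That is the break-even price.
For £4 ≤ P < £76 the firm produces at a loss; below £4 it shuts down.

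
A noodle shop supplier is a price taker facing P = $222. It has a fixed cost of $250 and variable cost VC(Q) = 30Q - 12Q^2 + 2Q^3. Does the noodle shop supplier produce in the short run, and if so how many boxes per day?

Produce at Q = 8

Variable cost is VC = 30Q - 12Q^2 + 2Q^3, so AVC = VC/Q = 30 - 12Q + 2Q^2 and MC = dTC/dQ = 30 - 24Q + 6Q^2.
The AVC parabola has its vertex at Q = 12/4 = 3, where AVC = 30 - 12·3 + 2·3^2 = $12.
Since P = $222 ≥ min AVC = $12, price covers variable cost and the firm should produce.
P = MC gives -192 - 24Q + 6Q^2 = 0, with roots -4 and 8. Take the larger (rising MC): Q* = 8.
Check: AVC at Q = 8 is $62 ≤ P, so revenue covers variable cost.
Profit = P·Q − TC = 222·8 − 746 = $1030.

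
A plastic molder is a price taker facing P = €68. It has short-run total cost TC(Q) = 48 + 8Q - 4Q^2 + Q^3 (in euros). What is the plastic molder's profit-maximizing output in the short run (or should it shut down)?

Variable cost is VC = 8Q - 4Q^2 + Q^3, so AVC = VC/Q = 8 - 4Q + Q^2 and MC = dTC/dQ = 8 - 8Q + 3Q^2.
AVC is minimized where dAVC/dQ = -4 + 2Q = 0, at Q = 2; min AVC = 8 - 4·2 + 2^2 = €4.
P = €68 exceeds min AVC = €4, so the firm stays open.
Set P = MC: 68 = 8 - 8Q + 3Q^2 → -60 - 8Q + 3Q^2 = 0. The roots are Q = -10/3 and Q = 6; the profit-maximizing output is on the rising part of MC, so Q* = 6.
Check: AVC at Q = 6 is €20 ≤ P, so revenue covers variable cost.
Profit = P·Q − TC = 68·6 − 168 = €240.

Produce at Q = 6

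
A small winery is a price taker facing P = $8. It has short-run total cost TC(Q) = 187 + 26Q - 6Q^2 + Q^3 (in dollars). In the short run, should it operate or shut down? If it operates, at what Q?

Variable cost is VC = 26Q - 6Q^2 + Q^3, so AVC = VC/Q = 26 - 6Q + Q^2 and MC = dTC/dQ = 26 - 12Q + 3Q^2.
The AVC parabola has its vertex at Q = 6/2 = 3, where AVC = 26 - 6·3 + 3^2 = $17.
Since P = $8 < min AVC = $17, price fails to cover variable cost at any output.
The firm minimizes its loss by shutting down and losing only its fixed cost of $187.

Shut down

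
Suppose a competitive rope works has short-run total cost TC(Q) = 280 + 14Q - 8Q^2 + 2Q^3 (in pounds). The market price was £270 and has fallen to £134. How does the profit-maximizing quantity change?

AVC = 14 - 8Q + 2Q^2, minimized at Q = 2 where min AVC = £6. MC = 14 - 16Q + 6Q^2.
With P = £270 above the shutdown price, P = MC gives Q = 8.
At P = £134 ≥ min AVC, set P = MC: Q = 6. The firm stays open but cuts output.

Output falls from 8 to 6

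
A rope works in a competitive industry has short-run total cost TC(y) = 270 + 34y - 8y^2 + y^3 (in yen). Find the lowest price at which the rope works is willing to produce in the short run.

The firm shuts down when price falls below the minimum of average variable cost. AVC = VC/y = 34 - 8y + y^2.
dAVC/dy = -8 + 2y = 0 gives y = 4. min AVC = 34 - 8·4 + 4^2 = 18.
For P < ¥18 the firm produces nothing.

¥18 per unit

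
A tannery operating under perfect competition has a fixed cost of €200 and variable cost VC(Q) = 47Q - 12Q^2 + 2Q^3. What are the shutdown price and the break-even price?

Shutdown price = €29; break-even price = €77

AVC = 47 - 12Q + 2Q^2; minimized at Q = 3, giving min AVC = €29. That is the shutdown price.
ATC = 200/Q + 47 - 12Q + 2Q^2. Setting dATC/dQ = −200/Q^2 − 12 + 4Q = 0 gives Q = 5 (since 4·5^3 − 12·5^2 = 200).
min ATC = 200/5 + 47 − 12·5 + 2·5^2 = €77. That is the break-even price.
Between these two prices the firm operates at a loss; above €77 it earns a profit.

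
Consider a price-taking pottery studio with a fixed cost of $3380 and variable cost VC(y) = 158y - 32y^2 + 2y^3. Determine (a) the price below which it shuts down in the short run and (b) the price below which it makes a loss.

Shutdown price = $30; break-even price = $340

Shutdown price = min AVC. AVC = 158 - 32y + 2y^2, with vertex at y = 8 and minimum $30.
ATC = 3380/y + 158 - 32y + 2y^2. Setting dATC/dy = −3380/y^2 − 32 + 4y = 0 gives y = 13 (since 4·13^3 − 32·13^2 = 3380).
min ATC = 3380/13 + 158 − 32·13 + 2·13^2 = $340. That is the break-even price.
Between these two prices the firm operates at a loss; above $340 it earns a profit.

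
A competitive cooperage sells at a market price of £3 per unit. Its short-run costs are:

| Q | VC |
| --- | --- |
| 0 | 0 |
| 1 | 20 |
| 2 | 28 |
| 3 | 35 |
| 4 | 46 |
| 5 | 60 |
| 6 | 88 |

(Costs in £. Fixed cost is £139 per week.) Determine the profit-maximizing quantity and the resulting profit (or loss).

Compute π = P·Q − TC at each output: Q=0: -139; Q=1: -156; Q=2: -161; Q=3: -165; Q=4: -173; Q=5: -184; Q=6: -209.
Profit is highest at Q = 0. Equivalently, the lowest AVC in the table is 46/4 ≈ £11.50 at Q = 4, and P = £3 falls below it — price never covers variable cost, so the firm shuts down and loses only its fixed cost.

Q = 0 (shut down); profit = -£139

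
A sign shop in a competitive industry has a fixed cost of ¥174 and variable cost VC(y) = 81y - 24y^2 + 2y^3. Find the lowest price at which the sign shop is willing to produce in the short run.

¥9 per unit

The shutdown price is the minimum of AVC. VC = 81y - 24y^2 + 2y^3, so AVC = 81 - 24y + 2y^2.
At the minimum of AVC, MC = AVC. MC = 81 - 48y + 6y^2; setting MC = AVC gives 4y^2 - 24y = 0, so y = 6. min AVC = 9.
The firm shuts down for any P below ¥9.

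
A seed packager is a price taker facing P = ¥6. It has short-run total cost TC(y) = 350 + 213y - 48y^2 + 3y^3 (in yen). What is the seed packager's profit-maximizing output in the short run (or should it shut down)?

Shut down

Strip out fixed cost: VC = 213y - 48y^2 + 3y^3. Then AVC = 213 - 48y + 3y^2 and MC = 213 - 96y + 9y^2.
AVC hits its minimum where MC = AVC, at y = 8, giving min AVC = 213 - 48·8 + 3·8^2 = ¥21.
With P < min AVC (¥6 < ¥21), every unit sold adds to the loss.
Shutting down limits the loss to fixed cost, ¥350.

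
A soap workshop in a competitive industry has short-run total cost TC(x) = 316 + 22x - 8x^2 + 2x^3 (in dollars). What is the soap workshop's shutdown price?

$14 per unit

Short-run supply begins at min AVC. From VC = 22x - 8x^2 + 2x^3, AVC = 22 - 8x + 2x^2.
At the minimum of AVC, MC = AVC. MC = 22 - 16x + 6x^2; setting MC = AVC gives 4x^2 - 8x = 0, so x = 2. min AVC = 14.
For P < $14 the firm produces nothing.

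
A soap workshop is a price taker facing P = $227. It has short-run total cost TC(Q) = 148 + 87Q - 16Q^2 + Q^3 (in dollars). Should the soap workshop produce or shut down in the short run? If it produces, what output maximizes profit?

Produce at Q = 14

From TC, MC = TC'(Q) = 87 - 32Q + 3Q^2 and AVC = VC/Q = 87 - 16Q + Q^2.
AVC is minimized where dAVC/dQ = -16 + 2Q = 0, at Q = 8; min AVC = 87 - 16·8 + 8^2 = $23.
Because $227 ≥ $23, revenue can cover variable cost; the firm operates.
Solving P = MC: -140 - 32Q + 3Q^2 = 0 ⇒ Q = -10/3 or 14. On the upward-sloping branch, Q* = 14.
Check: AVC at Q = 14 is $59 ≤ P, so revenue covers variable cost.
Profit = P·Q − TC = 227·14 − 974 = $2204.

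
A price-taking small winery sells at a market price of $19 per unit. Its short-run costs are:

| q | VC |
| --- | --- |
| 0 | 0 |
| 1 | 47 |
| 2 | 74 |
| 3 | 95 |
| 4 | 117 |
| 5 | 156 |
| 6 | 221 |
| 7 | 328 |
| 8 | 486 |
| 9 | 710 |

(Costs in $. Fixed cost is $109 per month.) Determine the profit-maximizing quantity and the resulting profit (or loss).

q = 0 (shut down); profit = -$109

Compute π = P·q − TC at each output: q=0: -109; q=1: -137; q=2: -145; q=3: -147; q=4: -150; q=5: -170; q=6: -216; q=7: -304; q=8: -443; q=9: -648.
Profit is highest at q = 0. Equivalently, the lowest AVC in the table is 117/4 ≈ $29.25 at q = 4, and P = $19 falls below it — price never covers variable cost, so the firm shuts down and loses only its fixed cost.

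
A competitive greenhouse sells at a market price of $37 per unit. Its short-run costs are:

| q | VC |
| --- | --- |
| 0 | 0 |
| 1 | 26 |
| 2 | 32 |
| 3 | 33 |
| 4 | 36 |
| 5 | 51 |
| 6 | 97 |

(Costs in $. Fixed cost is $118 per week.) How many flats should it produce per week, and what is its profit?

q = 5; profit = $16

Profit at each row (π = 37q − TC): q=0: -118; q=1: -107; q=2: -76; q=3: -40; q=4: -6; q=5: 16; q=6: 7.
Profit is maximized at q = 5. AVC there is 51/5 = $10.20 ≤ P, so producing beats shutting down (which would give -$118).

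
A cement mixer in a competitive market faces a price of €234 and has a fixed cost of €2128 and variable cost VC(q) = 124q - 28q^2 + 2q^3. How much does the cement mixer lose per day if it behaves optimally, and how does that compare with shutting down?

Profit = -€192 at q = 11

AVC = 124 - 28q + 2q^2 has its minimum €26 at q = 7; price €234 clears that bar, so the firm operates.
MC = 124 - 56q + 6q^2. Setting P = MC and taking the root on the rising branch gives q* = 11.
TR = 234·11 = 2574. TC = 2128 + 638 = 2766. Profit = 2574 − 2766 = -€192.
That loss of €192 beats the €2128 the firm would lose by shutting down; producing recovers €1936 of fixed cost.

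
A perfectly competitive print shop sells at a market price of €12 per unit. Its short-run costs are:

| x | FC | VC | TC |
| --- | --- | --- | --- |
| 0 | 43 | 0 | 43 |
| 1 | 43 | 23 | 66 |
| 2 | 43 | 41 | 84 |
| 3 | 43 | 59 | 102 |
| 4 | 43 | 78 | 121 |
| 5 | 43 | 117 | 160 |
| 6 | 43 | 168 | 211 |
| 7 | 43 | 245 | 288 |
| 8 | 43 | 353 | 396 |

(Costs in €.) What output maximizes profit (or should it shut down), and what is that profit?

x = 0 (shut down); profit = -€43

Tabulate TR − TC: x=0: -43; x=1: -54; x=2: -60; x=3: -66; x=4: -73; x=5: -100; x=6: -139; x=7: -204; x=8: -300.
Profit is highest at x = 0. Equivalently, the lowest AVC in the table is 78/4 ≈ €19.50 at x = 4, and P = €12 falls below it — price never covers variable cost, so the firm shuts down and loses only its fixed cost.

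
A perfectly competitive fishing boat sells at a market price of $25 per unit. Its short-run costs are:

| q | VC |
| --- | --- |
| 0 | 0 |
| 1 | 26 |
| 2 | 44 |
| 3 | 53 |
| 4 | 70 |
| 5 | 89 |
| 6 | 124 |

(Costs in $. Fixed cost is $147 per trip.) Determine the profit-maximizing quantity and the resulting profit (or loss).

q = 5; profit = -$111

Compute π = P·q − TC at each output: q=0: -147; q=1: -148; q=2: -141; q=3: -125; q=4: -117; q=5: -111; q=6: -121.
Profit is maximized at q = 5. AVC there is 89/5 = $17.80 ≤ P, so producing beats shutting down (which would give -$147).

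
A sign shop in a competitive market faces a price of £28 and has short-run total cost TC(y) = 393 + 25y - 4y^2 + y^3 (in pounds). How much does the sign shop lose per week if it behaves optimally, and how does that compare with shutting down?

AVC = 25 - 4y + y^2; min AVC = £21 at y = 2. Since P = £28 ≥ min AVC, the firm produces.
MC = 25 - 8y + 3y^2. Setting P = MC and taking the root on the rising branch gives y* = 3.
TR = 28·3 = 84. TC = 393 + 66 = 459. Profit = 84 − 459 = -£375.
By producing, the firm covers all variable cost plus £18 of fixed cost; shutting down would lose the full £393.

Profit = -£375 at y = 3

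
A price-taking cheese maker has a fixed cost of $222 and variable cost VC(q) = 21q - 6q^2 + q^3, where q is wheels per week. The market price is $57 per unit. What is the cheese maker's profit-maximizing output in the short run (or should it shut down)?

From TC, MC = TC'(q) = 21 - 12q + 3q^2 and AVC = VC/q = 21 - 6q + q^2.
The AVC parabola has its vertex at q = 6/2 = 3, where AVC = 21 - 6·3 + 3^2 = $12.
Since P = $57 ≥ min AVC = $12, price covers variable cost and the firm should produce.
Set P = MC: 57 = 21 - 12q + 3q^2 → -36 - 12q + 3q^2 = 0. The roots are q = -2 and q = 6; the profit-maximizing output is on the rising part of MC, so q* = 6.
Check: AVC at q = 6 is $21 ≤ P, so revenue covers variable cost.
Profit = P·q − TC = 57·6 − 348 = -$6, a loss, but smaller than the $222 fixed cost the firm would lose by shutting down.

Produce at q = 6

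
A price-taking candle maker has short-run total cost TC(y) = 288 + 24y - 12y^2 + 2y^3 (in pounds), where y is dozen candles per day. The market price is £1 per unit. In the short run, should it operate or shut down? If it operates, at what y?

Variable cost is VC = 24y - 12y^2 + 2y^3, so AVC = VC/y = 24 - 12y + 2y^2 and MC = dTC/dy = 24 - 24y + 6y^2.
AVC hits its minimum where MC = AVC, at y = 3, giving min AVC = 24 - 12·3 + 2·3^2 = £6.
P = £1 lies below min AVC = £6; no output level covers variable cost.
The firm minimizes its loss by shutting down and losing only its fixed cost of £288.

Shut down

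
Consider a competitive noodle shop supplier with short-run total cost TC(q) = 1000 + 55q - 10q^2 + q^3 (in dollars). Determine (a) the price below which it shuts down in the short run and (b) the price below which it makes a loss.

Shutdown price = $30; break-even price = $155

AVC = 55 - 10q + q^2; minimized at q = 5, giving min AVC = $30. That is the shutdown price.
ATC = 1000/q + 55 - 10q + q^2. Setting dATC/dq = −1000/q^2 − 10 + 2q = 0 gives q = 10 (since 2·10^3 − 10·10^2 = 1000).
min ATC = 1000/10 + 55 − 10·10 + 10^2 = $155. That is the break-even price.
Between these two prices the firm operates at a loss; above $155 it earns a profit.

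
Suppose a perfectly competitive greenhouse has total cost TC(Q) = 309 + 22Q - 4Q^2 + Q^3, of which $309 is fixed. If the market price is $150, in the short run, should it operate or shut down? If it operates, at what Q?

Produce at Q = 8

From TC, MC = TC'(Q) = 22 - 8Q + 3Q^2 and AVC = VC/Q = 22 - 4Q + Q^2.
The AVC parabola has its vertex at Q = 4/2 = 2, where AVC = 22 - 4·2 + 2^2 = $18.
Because $150 ≥ $18, revenue can cover variable cost; the firm operates.
Solving P = MC: -128 - 8Q + 3Q^2 = 0 ⇒ Q = -16/3 or 8. On the upward-sloping branch, Q* = 8.
Check: AVC at Q = 8 is $54 ≤ P, so revenue covers variable cost.
Profit = P·Q − TC = 150·8 − 741 = $459.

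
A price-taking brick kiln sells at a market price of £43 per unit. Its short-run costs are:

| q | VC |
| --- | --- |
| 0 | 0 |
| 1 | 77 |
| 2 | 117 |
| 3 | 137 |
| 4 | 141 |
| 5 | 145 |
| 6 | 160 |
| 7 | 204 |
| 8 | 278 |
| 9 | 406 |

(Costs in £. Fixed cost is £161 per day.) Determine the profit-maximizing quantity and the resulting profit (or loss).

q = 6; profit = -£63

Profit at each row (π = 43q − TC): q=0: -161; q=1: -195; q=2: -192; q=3: -169; q=4: -130; q=5: -91; q=6: -63; q=7: -64; q=8: -95; q=9: -180.
Profit is maximized at q = 6. AVC there is 160/6 = £26.67 ≤ P, so producing beats shutting down (which would give -£161).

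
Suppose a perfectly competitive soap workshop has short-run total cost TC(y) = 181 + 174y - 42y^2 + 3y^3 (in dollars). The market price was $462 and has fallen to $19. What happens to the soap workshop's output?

MC = 174 - 84y + 9y^2; the shutdown threshold is min AVC = $27 (at y = 7).
With P = $462 above the shutdown price, P = MC gives y = 12.
At P = $19 < min AVC = $27, price no longer covers variable cost at any output, so the firm shuts down: y = 0.

Output falls from 12 to 0 (the firm shuts down)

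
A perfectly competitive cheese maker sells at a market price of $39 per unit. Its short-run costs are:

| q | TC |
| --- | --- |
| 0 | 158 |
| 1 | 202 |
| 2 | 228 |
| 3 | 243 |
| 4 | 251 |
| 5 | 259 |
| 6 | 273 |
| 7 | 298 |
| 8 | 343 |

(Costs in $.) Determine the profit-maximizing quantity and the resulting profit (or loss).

q = 7; profit = -$25

Profit at each row (π = 39q − TC): q=0: -158; q=1: -163; q=2: -150; q=3: -126; q=4: -95; q=5: -64; q=6: -39; q=7: -25; q=8: -31.
Profit is maximized at q = 7. AVC there is 140/7 = $20 ≤ P, so producing beats shutting down (which would give -$158).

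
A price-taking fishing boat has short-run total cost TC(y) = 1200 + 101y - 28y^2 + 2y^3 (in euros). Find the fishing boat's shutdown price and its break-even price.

Shutdown price = €3; break-even price = €141

Shutdown price = min AVC. AVC = 101 - 28y + 2y^2, with vertex at y = 7 and minimum €3.
ATC = 1200/y + 101 - 28y + 2y^2. Setting dATC/dy = −1200/y^2 − 28 + 4y = 0 gives y = 10 (since 4·10^3 − 28·10^2 = 1200).
min ATC = 1200/10 + 101 − 28·10 + 2·10^2 = €141. That is the break-even price.
For €3 ≤ P < €141 the firm produces at a loss; below €3 it shuts down.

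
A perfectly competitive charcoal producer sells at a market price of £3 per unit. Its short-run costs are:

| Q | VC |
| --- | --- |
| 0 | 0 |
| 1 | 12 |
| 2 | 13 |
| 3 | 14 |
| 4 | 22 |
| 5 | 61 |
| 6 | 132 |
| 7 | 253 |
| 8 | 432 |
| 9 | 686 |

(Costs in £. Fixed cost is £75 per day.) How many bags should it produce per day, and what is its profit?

Q = 0 (shut down); profit = -£75

Tabulate TR − TC: Q=0: -75; Q=1: -84; Q=2: -82; Q=3: -80; Q=4: -85; Q=5: -121; Q=6: -189; Q=7: -307; Q=8: -483; Q=9: -734.
Profit is highest at Q = 0. Equivalently, the lowest AVC in the table is 14/3 ≈ £4.67 at Q = 3, and P = £3 falls below it — price never covers variable cost, so the firm shuts down and loses only its fixed cost.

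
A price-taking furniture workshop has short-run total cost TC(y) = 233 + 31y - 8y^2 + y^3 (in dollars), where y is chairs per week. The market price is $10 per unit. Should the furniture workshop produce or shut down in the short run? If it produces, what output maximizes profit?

Strip out fixed cost: VC = 31y - 8y^2 + y^3. Then AVC = 31 - 8y + y^2 and MC = 31 - 16y + 3y^2.
AVC hits its minimum where MC = AVC, at y = 4, giving min AVC = 31 - 8·4 + 4^2 = $15.
P = $10 lies below min AVC = $15; no output level covers variable cost.
Shutting down limits the loss to fixed cost, $233.

Shut down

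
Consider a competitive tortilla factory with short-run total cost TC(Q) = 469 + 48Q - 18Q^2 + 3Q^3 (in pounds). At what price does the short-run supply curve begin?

The shutdown price is the minimum of AVC. VC = 48Q - 18Q^2 + 3Q^3, so AVC = 48 - 18Q + 3Q^2.
At the minimum of AVC, MC = AVC. MC = 48 - 36Q + 9Q^2; setting MC = AVC gives 6Q^2 - 18Q = 0, so Q = 3. min AVC = 21.
So the shutdown price is £21.

£21 per unit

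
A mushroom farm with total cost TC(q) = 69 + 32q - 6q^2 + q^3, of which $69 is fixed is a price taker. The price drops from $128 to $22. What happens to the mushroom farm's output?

Output falls from 8 to 0 (the firm shuts down)

AVC = 32 - 6q + q^2, minimized at q = 3 where min AVC = $23. MC = 32 - 12q + 3q^2.
At P = $128 ≥ min AVC, set P = MC on the rising branch: q = 8.
At P = $22 < min AVC = $23, price no longer covers variable cost at any output, so the firm shuts down: q = 0.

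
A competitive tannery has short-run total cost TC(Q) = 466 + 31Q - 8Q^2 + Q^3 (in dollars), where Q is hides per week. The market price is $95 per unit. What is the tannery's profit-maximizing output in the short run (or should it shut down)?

Produce at Q = 8

Variable cost is VC = 31Q - 8Q^2 + Q^3, so AVC = VC/Q = 31 - 8Q + Q^2 and MC = dTC/dQ = 31 - 16Q + 3Q^2.
The AVC parabola has its vertex at Q = 8/2 = 4, where AVC = 31 - 8·4 + 4^2 = $15.
Because $95 ≥ $15, revenue can cover variable cost; the firm operates.
Set P = MC: 95 = 31 - 16Q + 3Q^2 → -64 - 16Q + 3Q^2 = 0. The roots are Q = -8/3 and Q = 8; the profit-maximizing output is on the rising part of MC, so Q* = 8.
Check: AVC at Q = 8 is $31 ≤ P, so revenue covers variable cost.
Profit = P·Q − TC = 95·8 − 714 = $46.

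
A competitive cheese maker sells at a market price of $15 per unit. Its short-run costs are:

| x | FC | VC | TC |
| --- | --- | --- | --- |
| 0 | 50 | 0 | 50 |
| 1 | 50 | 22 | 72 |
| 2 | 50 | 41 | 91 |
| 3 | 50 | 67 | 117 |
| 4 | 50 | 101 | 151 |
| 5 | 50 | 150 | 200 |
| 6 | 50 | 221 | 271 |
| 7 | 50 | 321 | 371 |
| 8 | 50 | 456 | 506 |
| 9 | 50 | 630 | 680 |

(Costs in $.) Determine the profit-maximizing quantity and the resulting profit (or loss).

Profit at each row (π = 15x − TC): x=0: -50; x=1: -57; x=2: -61; x=3: -72; x=4: -91; x=5: -125; x=6: -181; x=7: -266; x=8: -386; x=9: -545.
Profit is highest at x = 0. Equivalently, the lowest AVC in the table is 41/2 ≈ $20.50 at x = 2, and P = $15 falls below it — price never covers variable cost, so the firm shuts down and loses only its fixed cost.

x = 0 (shut down); profit = -$50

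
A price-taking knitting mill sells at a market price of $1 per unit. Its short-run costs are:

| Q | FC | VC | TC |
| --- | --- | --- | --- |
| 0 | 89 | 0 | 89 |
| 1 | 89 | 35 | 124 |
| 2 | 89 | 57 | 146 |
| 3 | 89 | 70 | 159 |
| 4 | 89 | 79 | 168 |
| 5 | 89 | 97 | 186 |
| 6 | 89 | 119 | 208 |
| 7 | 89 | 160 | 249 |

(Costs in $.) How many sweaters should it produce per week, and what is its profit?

Tabulate TR − TC: Q=0: -89; Q=1: -123; Q=2: -144; Q=3: -156; Q=4: -164; Q=5: -181; Q=6: -202; Q=7: -242.
Profit is highest at Q = 0. Equivalently, the lowest AVC in the table is 97/5 ≈ $19.40 at Q = 5, and P = $1 falls below it — price never covers variable cost, so the firm shuts down and loses only its fixed cost.

Q = 0 (shut down); profit = -$89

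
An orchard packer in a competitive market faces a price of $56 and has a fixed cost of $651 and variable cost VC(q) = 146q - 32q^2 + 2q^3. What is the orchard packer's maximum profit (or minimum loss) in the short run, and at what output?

AVC = 146 - 32q + 2q^2; min AVC = $18 at q = 8. Since P = $56 ≥ min AVC, the firm produces.
With MC = 146 - 64q + 6q^2, P = MC on the upward-sloping part at q* = 9.
TR = 56·9 = 504. TC = 651 + 180 = 831. Profit = 504 − 831 = -$327.
By producing, the firm covers all variable cost plus $324 of fixed cost; shutting down would lose the full $651.

Profit = -$327 at q = 9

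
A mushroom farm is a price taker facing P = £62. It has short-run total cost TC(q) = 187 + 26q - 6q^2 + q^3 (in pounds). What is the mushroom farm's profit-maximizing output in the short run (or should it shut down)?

Produce at q = 6

From TC, MC = TC'(q) = 26 - 12q + 3q^2 and AVC = VC/q = 26 - 6q + q^2.
The AVC parabola has its vertex at q = 6/2 = 3, where AVC = 26 - 6·3 + 3^2 = £17.
Since P = £62 ≥ min AVC = £17, price covers variable cost and the firm should produce.
Set P = MC: 62 = 26 - 12q + 3q^2 → -36 - 12q + 3q^2 = 0. The roots are q = -2 and q = 6; the profit-maximizing output is on the rising part of MC, so q* = 6.
Check: AVC at q = 6 is £26 ≤ P, so revenue covers variable cost.
Profit = P·q − TC = 62·6 − 343 = £29.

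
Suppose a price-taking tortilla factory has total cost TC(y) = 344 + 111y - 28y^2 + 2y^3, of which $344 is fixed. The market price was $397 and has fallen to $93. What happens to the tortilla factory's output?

Output falls from 13 to 9

AVC = 111 - 28y + 2y^2, minimized at y = 7 where min AVC = $13. MC = 111 - 56y + 6y^2.
At P = $397 ≥ min AVC, set P = MC on the rising branch: y = 13.
At P = $93 ≥ min AVC, set P = MC: y = 9. The firm stays open but cuts output.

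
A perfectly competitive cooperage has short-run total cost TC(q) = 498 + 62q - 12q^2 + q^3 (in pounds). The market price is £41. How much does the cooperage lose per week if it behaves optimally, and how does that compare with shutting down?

AVC = 62 - 12q + q^2; min AVC = £26 at q = 6. Since P = £41 ≥ min AVC, the firm produces.
With MC = 62 - 24q + 3q^2, P = MC on the upward-sloping part at q* = 7.
TR = 41·7 = 287. TC = 498 + 189 = 687. Profit = 287 − 687 = -£400.
That loss of £400 beats the £498 the firm would lose by shutting down; producing recovers £98 of fixed cost.

Profit = -£400 at q = 7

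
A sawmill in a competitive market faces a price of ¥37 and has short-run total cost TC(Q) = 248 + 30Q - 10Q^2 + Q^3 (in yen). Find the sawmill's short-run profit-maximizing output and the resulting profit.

Profit = -¥52 at Q = 7

AVC = 30 - 10Q + Q^2; min AVC = ¥5 at Q = 5. Since P = ¥37 ≥ min AVC, the firm produces.
With MC = 30 - 20Q + 3Q^2, P = MC on the upward-sloping part at Q* = 7.
TR = 37·7 = 259. TC = 248 + 63 = 311. Profit = 259 − 311 = -¥52.
By producing, the firm covers all variable cost plus ¥196 of fixed cost; shutting down would lose the full ¥248.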